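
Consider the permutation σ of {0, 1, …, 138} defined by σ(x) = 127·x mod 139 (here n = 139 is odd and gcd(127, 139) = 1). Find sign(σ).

Trace 65: π^k(65) = [65, 54, 47, 131, 96, 99, 63] for k=0..6.
Cycle type of π: 69×2 + 1; total 3 cycles.
3 cycles on 139: each ℓ→(−1)^(ℓ−1), product (−1)^136 = +1.

+1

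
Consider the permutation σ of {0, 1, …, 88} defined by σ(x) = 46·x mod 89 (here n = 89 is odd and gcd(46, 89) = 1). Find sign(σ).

Orbit of 12 under x↦46x: [12, 18, 27, 85, 83, 80, 31]… (length divides ord_89(46)).
Cycle type of π: 88 + 1; total 2 cycles.
2 cycles on 89: each ℓ→(−1)^(ℓ−1), product (−1)^87 = -1.
The Jacobi symbol (46|89) = -1 (Zolotarev) agrees.

-1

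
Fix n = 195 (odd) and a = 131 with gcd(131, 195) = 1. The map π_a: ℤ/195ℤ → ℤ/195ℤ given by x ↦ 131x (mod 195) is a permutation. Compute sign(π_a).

-1

Orbit of 131 under x↦131x: [131, 1]… (length divides ord_195(131)).
130 cycles of lengths [2, 2, 2, 2, 2, 2, 2, 2, 2, 2, 2, 2, 2, 2, 2, 2, 2, 2, 2, 2, 2, 2, 2, 2, 2, 2, 2, 2, 2, 2, 2, 2, 2, 2, 2, 2, 2, 2, 2, 2, 2, 2, 2, 2, 2, 2, 2, 2, 2, 2, 2, 2, 2, 2, 2, 2, 2, 2, 2, 2, 2, 2, 2, 2, 2, 1, 1, 1, 1, 1, 1, 1, 1, 1, 1, 1, 1, 1, 1, 1, 1, 1, 1, 1, 1, 1, 1, 1, 1, 1, 1, 1, 1, 1, 1, 1, 1, 1, 1, 1, 1, 1, 1, 1, 1, 1, 1, 1, 1, 1, 1, 1, 1, 1, 1, 1, 1, 1, 1, 1, 1, 1, 1, 1, 1, 1, 1, 1, 1, 1].
Σ(ℓ_i−1) = 195−130 = 65; sign = (−1)^65 = -1.
Check: (131/195) = -1 by Zolotarev.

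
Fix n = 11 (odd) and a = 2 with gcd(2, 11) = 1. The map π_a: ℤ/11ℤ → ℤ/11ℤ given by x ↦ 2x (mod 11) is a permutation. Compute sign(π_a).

-1

Start at x=3: 3 → 6 → 1 → 2 → 4 → 8 → 5 → … (one orbit).
Decompose π into cycles: lengths [10, 1] (2 cycles, including the fixed point 0).
sign(π) = (−1)^{n − #cycles} = (−1)^{11−2} = (−1)^9 = -1.
Check: (2/11) = -1 by Zolotarev.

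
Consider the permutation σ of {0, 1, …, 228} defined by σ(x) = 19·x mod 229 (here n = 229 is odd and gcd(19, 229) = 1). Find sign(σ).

Trace 165: π^k(165) = [165, 158, 25, 17, 94, 183, 42] for k=0..6.
The orbit structure of x ↦ 19x mod 229: 5 orbits of sizes [57, 57, 57, 57, 1].
5 cycles on 229: each ℓ→(−1)^(ℓ−1), product (−1)^224 = +1.
The Jacobi symbol (19|229) = +1 (Zolotarev) agrees.

+1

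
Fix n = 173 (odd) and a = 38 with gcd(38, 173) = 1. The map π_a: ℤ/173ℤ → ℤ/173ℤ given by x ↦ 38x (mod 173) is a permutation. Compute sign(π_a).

Start at x=152: 152 → 67 → 124 → 41 → 1 → 38 → 60 → … (one orbit).
π_38 has 3 disjoint cycles with lengths [86, 86, 1] on {0,…,172}.
3 cycles on 173: each ℓ→(−1)^(ℓ−1), product (−1)^170 = +1.
The Jacobi symbol (38|173) = +1 (Zolotarev) agrees.

+1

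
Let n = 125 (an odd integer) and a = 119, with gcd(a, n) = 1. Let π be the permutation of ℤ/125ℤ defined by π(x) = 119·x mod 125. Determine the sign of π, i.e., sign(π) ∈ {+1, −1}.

+1

Trace 54: π^k(54) = [54, 51, 69, 86, 109, 96, 49] for k=0..6.
Decompose π into cycles: lengths [50, 50, 10, 10, 2, 2, 1] (7 cycles, including the fixed point 0).
n − c = 125 − 7 = 118; sign = (−1)^118 = +1.
(119|125)_J = +1 (Zolotarev's lemma cross-check).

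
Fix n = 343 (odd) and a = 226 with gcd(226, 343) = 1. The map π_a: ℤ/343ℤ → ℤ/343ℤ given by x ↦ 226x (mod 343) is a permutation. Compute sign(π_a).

Trace 165: π^k(165) = [165, 246, 30, 263, 99, 79, 18] for k=0..6.
The orbit structure of x ↦ 226x mod 343: 31 orbits of sizes [21, 21, 21, 21, 21, 21, 21, 21, 21, 21, 21, 21, 21, 21, 3, 3, 3, 3, 3, 3, 3, 3, 3, 3, 3, 3, 3, 3, 3, 3, 1].
343 − 31 = 312 transpositions; sign(π) = (−1)^312 = +1.

+1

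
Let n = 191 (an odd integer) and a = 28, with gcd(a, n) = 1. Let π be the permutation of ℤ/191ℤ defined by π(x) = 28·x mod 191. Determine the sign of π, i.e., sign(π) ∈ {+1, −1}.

Orbit of 127 under x↦28x: [127, 118, 57, 68, 185, 23, 71]… (length divides ord_191(28)).
2 cycles of lengths [190, 1].
n − c = 191 − 2 = 189; sign = (−1)^189 = -1.
(28|191)_J = -1 (Zolotarev's lemma cross-check).

-1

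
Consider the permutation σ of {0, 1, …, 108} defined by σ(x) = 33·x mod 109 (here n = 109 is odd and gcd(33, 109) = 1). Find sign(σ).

Trace 108: π^k(108) = [108, 76, 1, 33] for k=0..3.
28 cycles of lengths [4, 4, 4, 4, 4, 4, 4, 4, 4, 4, 4, 4, 4, 4, 4, 4, 4, 4, 4, 4, 4, 4, 4, 4, 4, 4, 4, 1].
28 cycles on 109: each ℓ→(−1)^(ℓ−1), product (−1)^81 = -1.
Via Zolotarev, sign(π_{33}) = (33|109) = -1.

-1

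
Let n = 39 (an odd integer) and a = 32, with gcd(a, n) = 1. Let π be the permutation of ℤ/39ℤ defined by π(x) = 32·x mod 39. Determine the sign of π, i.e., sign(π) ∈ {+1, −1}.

Trace 32: π^k(32) = [32, 10, 8, 22, 2, 25, 20] for k=0..6.
The orbit structure of x ↦ 32x mod 39: 5 orbits of sizes [12, 12, 12, 2, 1].
n − c = 39 − 5 = 34; sign = (−1)^34 = +1.
(32|39)_J = +1 (Zolotarev's lemma cross-check).

+1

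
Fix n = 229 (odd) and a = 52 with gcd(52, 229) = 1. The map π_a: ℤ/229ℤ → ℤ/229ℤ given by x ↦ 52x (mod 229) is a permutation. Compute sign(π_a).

-1

Orbit of 197 under x↦52x: [197, 168, 34, 165, 107, 68, 101]… (length divides ord_229(52)).
Decompose π into cycles: lengths [76, 76, 76, 1] (4 cycles, including the fixed point 0).
Σ(ℓ_i−1) = 229−4 = 225; sign = (−1)^225 = -1.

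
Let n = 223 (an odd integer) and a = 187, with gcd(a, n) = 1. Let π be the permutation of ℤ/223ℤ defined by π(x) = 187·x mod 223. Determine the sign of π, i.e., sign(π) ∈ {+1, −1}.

-1

Trace 142: π^k(142) = [142, 17, 57, 178, 59, 106, 198] for k=0..6.
Cycle lengths of π_187 on ℤ/223ℤ: [222, 1]; 2 cycles in total.
2 cycles on 223: each ℓ→(−1)^(ℓ−1), product (−1)^221 = -1.
Check: (187/223) = -1 by Zolotarev.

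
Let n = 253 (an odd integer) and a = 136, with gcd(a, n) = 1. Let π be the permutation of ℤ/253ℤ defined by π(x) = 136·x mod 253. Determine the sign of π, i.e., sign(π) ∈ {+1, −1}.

-1

Orbit of 31 under x↦136x: [31, 168, 78, 235, 82, 20, 190]… (length divides ord_253(136)).
Decompose π into cycles: lengths [110, 110, 22, 5, 5, 1] (6 cycles, including the fixed point 0).
253 − 6 = 247 transpositions; sign(π) = (−1)^247 = -1.
Zolotarev: (136|253) = -1, matching the cycle-count sign.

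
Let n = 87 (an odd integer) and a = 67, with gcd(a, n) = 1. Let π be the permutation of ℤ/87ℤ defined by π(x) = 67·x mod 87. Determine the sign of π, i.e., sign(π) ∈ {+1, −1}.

+1

Orbit of 67 under x↦67x: [67, 52, 4, 7, 34, 16, 28]… (length divides ord_87(67)).
9 cycles of lengths [14, 14, 14, 14, 14, 14, 1, 1, 1].
87 − 9 = 78 transpositions; sign(π) = (−1)^78 = +1.
Zolotarev: (67|87) = +1, matching the cycle-count sign.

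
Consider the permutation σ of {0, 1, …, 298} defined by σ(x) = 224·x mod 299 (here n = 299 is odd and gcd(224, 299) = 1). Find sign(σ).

Start at x=74: 74 → 131 → 42 → 139 → 40 → 289 → 152 → … (one orbit).
Cycle type of π: 66×4 + 22 + 3×4 + 1; total 10 cycles.
299 − 10 = 289 transpositions; sign(π) = (−1)^289 = -1.
Check: (224/299) = -1 by Zolotarev.

-1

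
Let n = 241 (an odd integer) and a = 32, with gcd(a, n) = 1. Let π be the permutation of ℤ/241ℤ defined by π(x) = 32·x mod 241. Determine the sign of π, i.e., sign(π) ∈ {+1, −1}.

+1

Trace 226: π^k(226) = [226, 2, 64, 120, 225, 211, 4] for k=0..6.
π_32 has 11 disjoint cycles with lengths [24, 24, 24, 24, 24, 24, 24, 24, 24, 24, 1] on {0,…,240}.
Σ(ℓ_i−1) = 241−11 = 230; sign = (−1)^230 = +1.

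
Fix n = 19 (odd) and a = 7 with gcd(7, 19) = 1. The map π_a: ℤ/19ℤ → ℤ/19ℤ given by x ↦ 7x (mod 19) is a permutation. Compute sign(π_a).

Start at x=1: 1 → 7 → 11 → 1 (one orbit).
Cycle type of π: 3×6 + 1; total 7 cycles.
sign(π) = (−1)^{n − #cycles} = (−1)^{19−7} = (−1)^12 = +1.
Check: (7/19) = +1 by Zolotarev.

+1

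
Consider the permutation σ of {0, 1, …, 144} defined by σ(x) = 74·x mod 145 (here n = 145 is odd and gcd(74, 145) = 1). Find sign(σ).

+1

Trace 49: π^k(49) = [49, 1, 74, 111, 94, 141, 139] for k=0..6.
π_74 has 15 disjoint cycles with lengths [14, 14, 14, 14, 14, 14, 14, 14, 7, 7, 7, 7, 2, 2, 1] on {0,…,144}.
sign(π) = (−1)^{n − #cycles} = (−1)^{145−15} = (−1)^130 = +1.
Via Zolotarev, sign(π_{74}) = (74|145) = +1.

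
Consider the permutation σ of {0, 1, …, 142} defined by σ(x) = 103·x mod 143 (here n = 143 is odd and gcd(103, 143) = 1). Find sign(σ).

+1

Start at x=14: 14 → 12 → 92 → 38 → 53 → 25 → 1 → … (one orbit).
21 cycles of lengths [10, 10, 10, 10, 10, 10, 10, 10, 10, 10, 10, 10, 5, 5, 2, 2, 2, 2, 2, 2, 1].
143 − 21 = 122 transpositions; sign(π) = (−1)^122 = +1.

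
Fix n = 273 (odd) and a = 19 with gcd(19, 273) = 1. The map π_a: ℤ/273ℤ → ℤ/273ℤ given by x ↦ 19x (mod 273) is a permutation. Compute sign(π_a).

+1

Trace 64: π^k(64) = [64, 124, 172, 265, 121, 115, 1] for k=0..6.
Cycle lengths of π_19 on ℤ/273ℤ: [12, 12, 12, 12, 12, 12, 12, 12, 12, 12, 12, 12, 12, 12, 12, 12, 12, 12, 12, 12, 12, 6, 6, 6, 1, 1, 1]; 27 cycles in total.
With 27 cycles on 273 points, sign = (−1)^{273−27} = +1.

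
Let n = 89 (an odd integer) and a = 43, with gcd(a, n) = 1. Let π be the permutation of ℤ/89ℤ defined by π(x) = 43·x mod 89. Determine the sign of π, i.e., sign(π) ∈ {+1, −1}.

-1

Trace 45: π^k(45) = [45, 66, 79, 15, 22, 56, 5] for k=0..6.
Cycle type of π: 88 + 1; total 2 cycles.
With 2 cycles on 89 points, sign = (−1)^{89−2} = -1.
(43|89)_J = -1 (Zolotarev's lemma cross-check).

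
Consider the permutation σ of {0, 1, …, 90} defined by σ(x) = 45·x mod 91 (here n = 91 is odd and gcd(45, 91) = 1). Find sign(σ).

+1

Trace 83: π^k(83) = [83, 4, 89, 1, 45, 23, 34] for k=0..6.
Decompose π into cycles: lengths [12, 12, 12, 12, 12, 12, 12, 6, 1] (9 cycles, including the fixed point 0).
n − c = 91 − 9 = 82; sign = (−1)^82 = +1.
Zolotarev: (45|91) = +1, matching the cycle-count sign.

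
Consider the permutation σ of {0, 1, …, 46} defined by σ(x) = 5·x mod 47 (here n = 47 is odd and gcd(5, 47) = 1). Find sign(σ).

Orbit of 34 under x↦5x: [34, 29, 4, 20, 6, 30, 9]… (length divides ord_47(5)).
The orbit structure of x ↦ 5x mod 47: 2 orbits of sizes [46, 1].
n − c = 47 − 2 = 45; sign = (−1)^45 = -1.

-1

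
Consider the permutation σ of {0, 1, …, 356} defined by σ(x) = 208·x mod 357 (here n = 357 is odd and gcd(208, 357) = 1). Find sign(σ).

Start at x=115: 115 → 1 → 208 → 67 → 13 → 205 → 157 → … (one orbit).
The orbit structure of x ↦ 208x mod 357: 42 orbits of sizes [12, 12, 12, 12, 12, 12, 12, 12, 12, 12, 12, 12, 12, 12, 12, 12, 12, 12, 12, 12, 12, 12, 12, 12, 6, 6, 6, 4, 4, 4, 4, 4, 4, 4, 4, 4, 4, 4, 4, 1, 1, 1].
42 cycles on 357: each ℓ→(−1)^(ℓ−1), product (−1)^315 = -1.

-1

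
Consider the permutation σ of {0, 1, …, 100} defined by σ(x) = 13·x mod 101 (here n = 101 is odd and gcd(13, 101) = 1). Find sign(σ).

Orbit of 95 under x↦13x: [95, 23, 97, 49, 31, 100, 88]… (length divides ord_101(13)).
Cycle type of π: 50×2 + 1; total 3 cycles.
3 cycles on 101: each ℓ→(−1)^(ℓ−1), product (−1)^98 = +1.

+1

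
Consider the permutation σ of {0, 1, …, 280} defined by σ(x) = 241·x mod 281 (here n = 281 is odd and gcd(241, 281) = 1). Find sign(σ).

+1

Trace 1: π^k(1) = [1, 241, 195, 68, 90, 53, 128] for k=0..6.
15 cycles of lengths [20, 20, 20, 20, 20, 20, 20, 20, 20, 20, 20, 20, 20, 20, 1].
n − c = 281 − 15 = 266; sign = (−1)^266 = +1.
(241|281)_J = +1 (Zolotarev's lemma cross-check).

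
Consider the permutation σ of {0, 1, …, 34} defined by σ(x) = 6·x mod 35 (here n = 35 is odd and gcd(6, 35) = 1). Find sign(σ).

-1

Trace 1: π^k(1) = [1, 6] for k=0..1.
Cycle type of π: 2×15 + 1×5; total 20 cycles.
20 cycles on 35: each ℓ→(−1)^(ℓ−1), product (−1)^15 = -1.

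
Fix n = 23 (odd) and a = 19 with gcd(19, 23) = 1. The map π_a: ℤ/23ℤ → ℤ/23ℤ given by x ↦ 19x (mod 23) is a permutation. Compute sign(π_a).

-1

Orbit of 15 under x↦19x: [15, 9, 10, 6, 22, 4, 7]… (length divides ord_23(19)).
π_19 has 2 disjoint cycles with lengths [22, 1] on {0,…,22}.
2 cycles on 23: each ℓ→(−1)^(ℓ−1), product (−1)^21 = -1.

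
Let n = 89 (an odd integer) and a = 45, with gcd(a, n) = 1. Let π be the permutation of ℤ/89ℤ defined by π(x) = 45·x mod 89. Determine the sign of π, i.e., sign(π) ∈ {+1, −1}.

Start at x=78: 78 → 39 → 64 → 32 → 16 → 8 → 4 → … (one orbit).
π_45 has 9 disjoint cycles with lengths [11, 11, 11, 11, 11, 11, 11, 11, 1] on {0,…,88}.
sign(π) = (−1)^{n − #cycles} = (−1)^{89−9} = (−1)^80 = +1.

+1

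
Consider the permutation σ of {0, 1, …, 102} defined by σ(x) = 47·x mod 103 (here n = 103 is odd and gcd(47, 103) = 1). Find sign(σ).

Start at x=47: 47 → 46 → 102 → 56 → 57 → 1 → 47 (one orbit).
Cycle type of π: 6×17 + 1; total 18 cycles.
103 − 18 = 85 transpositions; sign(π) = (−1)^85 = -1.

-1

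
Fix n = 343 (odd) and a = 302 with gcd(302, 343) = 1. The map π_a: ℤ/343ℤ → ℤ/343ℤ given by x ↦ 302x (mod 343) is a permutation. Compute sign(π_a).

+1

Trace 302: π^k(302) = [302, 309, 22, 127, 281, 141, 50] for k=0..6.
π_302 has 19 disjoint cycles with lengths [49, 49, 49, 49, 49, 49, 7, 7, 7, 7, 7, 7, 1, 1, 1, 1, 1, 1, 1] on {0,…,342}.
19 cycles on 343: each ℓ→(−1)^(ℓ−1), product (−1)^324 = +1.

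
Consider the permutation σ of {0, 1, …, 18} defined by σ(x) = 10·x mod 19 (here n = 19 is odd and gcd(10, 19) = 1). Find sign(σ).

-1

Start at x=7: 7 → 13 → 16 → 8 → 4 → 2 → 1 → … (one orbit).
Cycle lengths of π_10 on ℤ/19ℤ: [18, 1]; 2 cycles in total.
Σ(ℓ_i−1) = 19−2 = 17; sign = (−1)^17 = -1.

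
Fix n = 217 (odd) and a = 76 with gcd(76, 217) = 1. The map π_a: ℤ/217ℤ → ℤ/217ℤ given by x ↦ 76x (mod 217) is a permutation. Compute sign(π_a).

-1

Start at x=125: 125 → 169 → 41 → 78 → 69 → 36 → 132 → … (one orbit).
Cycle lengths of π_76 on ℤ/217ℤ: [30, 30, 30, 30, 30, 30, 15, 15, 2, 2, 2, 1]; 12 cycles in total.
217 − 12 = 205 transpositions; sign(π) = (−1)^205 = -1.
Via Zolotarev, sign(π_{76}) = (76|217) = -1.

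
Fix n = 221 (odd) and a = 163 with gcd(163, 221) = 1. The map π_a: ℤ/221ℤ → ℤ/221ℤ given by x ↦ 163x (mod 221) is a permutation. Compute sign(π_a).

Orbit of 157 under x↦163x: [157, 176, 179, 5, 152, 24, 155]… (length divides ord_221(163)).
7 cycles of lengths [48, 48, 48, 48, 16, 12, 1].
7 cycles on 221: each ℓ→(−1)^(ℓ−1), product (−1)^214 = +1.
Zolotarev: (163|221) = +1, matching the cycle-count sign.

+1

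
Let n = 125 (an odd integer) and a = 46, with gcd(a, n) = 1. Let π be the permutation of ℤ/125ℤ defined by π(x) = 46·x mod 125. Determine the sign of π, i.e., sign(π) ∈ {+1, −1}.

+1

Start at x=16: 16 → 111 → 106 → 1 → 46 → 116 → 86 → … (one orbit).
Decompose π into cycles: lengths [25, 25, 25, 25, 5, 5, 5, 5, 1, 1, 1, 1, 1] (13 cycles, including the fixed point 0).
sign(π) = (−1)^{n − #cycles} = (−1)^{125−13} = (−1)^112 = +1.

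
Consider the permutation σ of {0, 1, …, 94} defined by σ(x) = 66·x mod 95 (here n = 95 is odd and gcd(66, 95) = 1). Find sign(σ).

+1

Start at x=16: 16 → 11 → 61 → 36 → 1 → 66 → 81 → … (one orbit).
Decompose π into cycles: lengths [9, 9, 9, 9, 9, 9, 9, 9, 9, 9, 1, 1, 1, 1, 1] (15 cycles, including the fixed point 0).
With 15 cycles on 95 points, sign = (−1)^{95−15} = +1.
Zolotarev: (66|95) = +1, matching the cycle-count sign.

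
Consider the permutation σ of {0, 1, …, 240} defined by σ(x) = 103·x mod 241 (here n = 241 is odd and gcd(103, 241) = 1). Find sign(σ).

-1

Trace 211: π^k(211) = [211, 43, 91, 215, 214, 111, 106] for k=0..6.
π_103 has 4 disjoint cycles with lengths [80, 80, 80, 1] on {0,…,240}.
4 cycles on 241: each ℓ→(−1)^(ℓ−1), product (−1)^237 = -1.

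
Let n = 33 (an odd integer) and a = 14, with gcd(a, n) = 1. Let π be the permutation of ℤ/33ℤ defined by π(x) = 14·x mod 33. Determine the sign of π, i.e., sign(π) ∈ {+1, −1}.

-1

Orbit of 14 under x↦14x: [14, 31, 5, 4, 23, 25, 20]… (length divides ord_33(14)).
Cycle type of π: 10×2 + 5×2 + 2 + 1; total 6 cycles.
Σ(ℓ_i−1) = 33−6 = 27; sign = (−1)^27 = -1.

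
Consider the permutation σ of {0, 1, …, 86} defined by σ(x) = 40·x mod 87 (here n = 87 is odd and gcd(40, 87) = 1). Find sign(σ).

-1

Trace 25: π^k(25) = [25, 43, 67, 70, 16, 31, 22] for k=0..6.
π_40 has 6 disjoint cycles with lengths [28, 28, 28, 1, 1, 1] on {0,…,86}.
With 6 cycles on 87 points, sign = (−1)^{87−6} = -1.
Check: (40/87) = -1 by Zolotarev.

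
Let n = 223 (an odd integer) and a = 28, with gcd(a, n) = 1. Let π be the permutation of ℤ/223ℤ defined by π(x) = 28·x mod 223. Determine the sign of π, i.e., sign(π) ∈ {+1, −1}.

Trace 82: π^k(82) = [82, 66, 64, 8, 1, 28, 115] for k=0..6.
Cycle type of π: 37×6 + 1; total 7 cycles.
223 − 7 = 216 transpositions; sign(π) = (−1)^216 = +1.
Check: (28/223) = +1 by Zolotarev.

+1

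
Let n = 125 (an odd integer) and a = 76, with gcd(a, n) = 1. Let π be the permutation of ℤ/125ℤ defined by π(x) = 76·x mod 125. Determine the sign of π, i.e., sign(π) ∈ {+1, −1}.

Orbit of 51 under x↦76x: [51, 1, 76, 26, 101]… (length divides ord_125(76)).
Decompose π into cycles: lengths [5, 5, 5, 5, 5, 5, 5, 5, 5, 5, 5, 5, 5, 5, 5, 5, 5, 5, 5, 5, 1, 1, 1, 1, 1, 1, 1, 1, 1, 1, 1, 1, 1, 1, 1, 1, 1, 1, 1, 1, 1, 1, 1, 1, 1] (45 cycles, including the fixed point 0).
sign(π) = (−1)^{n − #cycles} = (−1)^{125−45} = (−1)^80 = +1.
The Jacobi symbol (76|125) = +1 (Zolotarev) agrees.

+1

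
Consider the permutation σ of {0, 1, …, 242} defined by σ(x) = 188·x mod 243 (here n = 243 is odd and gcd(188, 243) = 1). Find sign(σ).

-1

Trace 82: π^k(82) = [82, 107, 190, 242, 55, 134, 163] for k=0..6.
32 cycles of lengths [18, 18, 18, 18, 18, 18, 18, 18, 18, 6, 6, 6, 6, 6, 6, 6, 6, 6, 2, 2, 2, 2, 2, 2, 2, 2, 2, 2, 2, 2, 2, 1].
n − c = 243 − 32 = 211; sign = (−1)^211 = -1.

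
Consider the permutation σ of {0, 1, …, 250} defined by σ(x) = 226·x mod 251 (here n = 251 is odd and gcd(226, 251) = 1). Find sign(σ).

Trace 20: π^k(20) = [20, 2, 201, 246, 125, 138, 64] for k=0..6.
π_226 has 6 disjoint cycles with lengths [50, 50, 50, 50, 50, 1] on {0,…,250}.
Σ(ℓ_i−1) = 251−6 = 245; sign = (−1)^245 = -1.
Via Zolotarev, sign(π_{226}) = (226|251) = -1.

-1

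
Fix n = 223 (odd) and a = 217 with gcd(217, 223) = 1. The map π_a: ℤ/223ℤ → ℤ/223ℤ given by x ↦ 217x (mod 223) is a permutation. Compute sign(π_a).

+1

Orbit of 196 under x↦217x: [196, 162, 143, 34, 19, 109, 15]… (length divides ord_223(217)).
3 cycles of lengths [111, 111, 1].
sign(π) = (−1)^{n − #cycles} = (−1)^{223−3} = (−1)^220 = +1.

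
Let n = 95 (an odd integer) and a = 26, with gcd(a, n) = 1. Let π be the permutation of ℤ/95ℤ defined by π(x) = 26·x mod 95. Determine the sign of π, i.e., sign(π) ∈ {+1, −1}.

+1

Trace 1: π^k(1) = [1, 26, 11] for k=0..2.
π_26 has 35 disjoint cycles with lengths [3, 3, 3, 3, 3, 3, 3, 3, 3, 3, 3, 3, 3, 3, 3, 3, 3, 3, 3, 3, 3, 3, 3, 3, 3, 3, 3, 3, 3, 3, 1, 1, 1, 1, 1] on {0,…,94}.
n − c = 95 − 35 = 60; sign = (−1)^60 = +1.
Check: (26/95) = +1 by Zolotarev.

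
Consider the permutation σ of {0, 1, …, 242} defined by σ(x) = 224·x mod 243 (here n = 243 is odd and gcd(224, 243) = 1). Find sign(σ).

-1

Start at x=107: 107 → 154 → 233 → 190 → 35 → 64 → 242 → … (one orbit).
14 cycles of lengths [54, 54, 54, 18, 18, 18, 6, 6, 6, 2, 2, 2, 2, 1].
243 − 14 = 229 transpositions; sign(π) = (−1)^229 = -1.
(224|243)_J = -1 (Zolotarev's lemma cross-check).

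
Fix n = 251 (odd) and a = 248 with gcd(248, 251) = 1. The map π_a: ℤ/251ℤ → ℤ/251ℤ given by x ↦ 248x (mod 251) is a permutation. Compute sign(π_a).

-1

Orbit of 62 under x↦248x: [62, 65, 56, 83, 2, 245, 18]… (length divides ord_251(248)).
Cycle type of π: 250 + 1; total 2 cycles.
With 2 cycles on 251 points, sign = (−1)^{251−2} = -1.
Zolotarev: (248|251) = -1, matching the cycle-count sign.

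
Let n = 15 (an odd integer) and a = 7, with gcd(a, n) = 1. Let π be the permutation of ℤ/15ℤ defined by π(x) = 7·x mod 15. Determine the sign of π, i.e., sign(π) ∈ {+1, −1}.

Trace 1: π^k(1) = [1, 7, 4, 13] for k=0..3.
The orbit structure of x ↦ 7x mod 15: 6 orbits of sizes [4, 4, 4, 1, 1, 1].
n − c = 15 − 6 = 9; sign = (−1)^9 = -1.

-1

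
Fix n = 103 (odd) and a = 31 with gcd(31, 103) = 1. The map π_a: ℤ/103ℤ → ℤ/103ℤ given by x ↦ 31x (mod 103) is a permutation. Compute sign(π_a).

-1

Start at x=23: 23 → 95 → 61 → 37 → 14 → 22 → 64 → … (one orbit).
Cycle type of π: 34×3 + 1; total 4 cycles.
103 − 4 = 99 transpositions; sign(π) = (−1)^99 = -1.
(31|103)_J = -1 (Zolotarev's lemma cross-check).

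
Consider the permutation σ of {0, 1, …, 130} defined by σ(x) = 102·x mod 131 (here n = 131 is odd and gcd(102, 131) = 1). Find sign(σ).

Start at x=34: 34 → 62 → 36 → 4 → 15 → 89 → 39 → … (one orbit).
3 cycles of lengths [65, 65, 1].
3 cycles on 131: each ℓ→(−1)^(ℓ−1), product (−1)^128 = +1.
Via Zolotarev, sign(π_{102}) = (102|131) = +1.

+1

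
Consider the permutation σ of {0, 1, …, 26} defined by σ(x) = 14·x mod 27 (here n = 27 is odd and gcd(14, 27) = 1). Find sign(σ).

-1

Trace 20: π^k(20) = [20, 10, 5, 16, 8, 4, 2] for k=0..6.
Decompose π into cycles: lengths [18, 6, 2, 1] (4 cycles, including the fixed point 0).
With 4 cycles on 27 points, sign = (−1)^{27−4} = -1.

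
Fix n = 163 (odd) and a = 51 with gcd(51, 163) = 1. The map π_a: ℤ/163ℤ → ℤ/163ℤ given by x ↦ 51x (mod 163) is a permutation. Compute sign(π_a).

+1

Start at x=115: 115 → 160 → 10 → 21 → 93 → 16 → 1 → … (one orbit).
Cycle type of π: 81×2 + 1; total 3 cycles.
Σ(ℓ_i−1) = 163−3 = 160; sign = (−1)^160 = +1.
The Jacobi symbol (51|163) = +1 (Zolotarev) agrees.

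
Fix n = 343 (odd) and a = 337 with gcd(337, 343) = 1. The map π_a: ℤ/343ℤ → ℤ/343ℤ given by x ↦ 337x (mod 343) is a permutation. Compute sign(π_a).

Trace 141: π^k(141) = [141, 183, 274, 71, 260, 155, 99] for k=0..6.
Cycle type of π: 49×6 + 7×6 + 1×7; total 19 cycles.
343 − 19 = 324 transpositions; sign(π) = (−1)^324 = +1.

+1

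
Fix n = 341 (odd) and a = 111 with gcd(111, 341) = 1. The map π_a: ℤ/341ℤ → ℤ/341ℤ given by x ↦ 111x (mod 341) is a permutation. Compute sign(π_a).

Trace 56: π^k(56) = [56, 78, 133, 100, 188, 67, 276] for k=0..6.
The orbit structure of x ↦ 111x mod 341: 33 orbits of sizes [15, 15, 15, 15, 15, 15, 15, 15, 15, 15, 15, 15, 15, 15, 15, 15, 15, 15, 15, 15, 15, 15, 1, 1, 1, 1, 1, 1, 1, 1, 1, 1, 1].
n − c = 341 − 33 = 308; sign = (−1)^308 = +1.

+1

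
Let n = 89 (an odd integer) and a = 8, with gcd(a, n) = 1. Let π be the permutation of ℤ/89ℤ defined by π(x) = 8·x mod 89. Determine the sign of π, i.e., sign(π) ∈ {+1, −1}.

Trace 4: π^k(4) = [4, 32, 78, 1, 8, 64, 67] for k=0..6.
π_8 has 9 disjoint cycles with lengths [11, 11, 11, 11, 11, 11, 11, 11, 1] on {0,…,88}.
9 cycles on 89: each ℓ→(−1)^(ℓ−1), product (−1)^80 = +1.

+1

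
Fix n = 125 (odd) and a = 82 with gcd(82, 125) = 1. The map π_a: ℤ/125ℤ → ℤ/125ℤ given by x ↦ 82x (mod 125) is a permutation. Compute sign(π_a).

-1

Start at x=18: 18 → 101 → 32 → 124 → 43 → 26 → 7 → … (one orbit).
π_82 has 12 disjoint cycles with lengths [20, 20, 20, 20, 20, 4, 4, 4, 4, 4, 4, 1] on {0,…,124}.
12 cycles on 125: each ℓ→(−1)^(ℓ−1), product (−1)^113 = -1.
(82|125)_J = -1 (Zolotarev's lemma cross-check).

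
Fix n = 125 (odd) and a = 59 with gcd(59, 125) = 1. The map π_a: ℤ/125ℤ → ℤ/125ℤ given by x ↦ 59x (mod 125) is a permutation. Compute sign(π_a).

Orbit of 121 under x↦59x: [121, 14, 76, 109, 56, 54, 61]… (length divides ord_125(59)).
Cycle type of π: 50×2 + 10×2 + 2×2 + 1; total 7 cycles.
125 − 7 = 118 transpositions; sign(π) = (−1)^118 = +1.
Zolotarev: (59|125) = +1, matching the cycle-count sign.

+1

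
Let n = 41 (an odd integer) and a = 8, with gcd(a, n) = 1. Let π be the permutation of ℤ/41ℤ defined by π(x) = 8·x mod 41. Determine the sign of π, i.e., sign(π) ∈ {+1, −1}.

+1

Trace 33: π^k(33) = [33, 18, 21, 4, 32, 10, 39] for k=0..6.
The orbit structure of x ↦ 8x mod 41: 3 orbits of sizes [20, 20, 1].
sign(π) = (−1)^{n − #cycles} = (−1)^{41−3} = (−1)^38 = +1.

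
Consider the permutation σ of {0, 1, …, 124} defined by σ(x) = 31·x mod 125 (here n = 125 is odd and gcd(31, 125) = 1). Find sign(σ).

+1

Trace 101: π^k(101) = [101, 6, 61, 16, 121, 1, 31] for k=0..6.
Cycle type of π: 25×4 + 5×4 + 1×5; total 13 cycles.
13 cycles on 125: each ℓ→(−1)^(ℓ−1), product (−1)^112 = +1.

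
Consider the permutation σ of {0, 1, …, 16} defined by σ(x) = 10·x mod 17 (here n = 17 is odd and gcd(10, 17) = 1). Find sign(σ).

Start at x=3: 3 → 13 → 11 → 8 → 12 → 1 → 10 → … (one orbit).
2 cycles of lengths [16, 1].
Σ(ℓ_i−1) = 17−2 = 15; sign = (−1)^15 = -1.

-1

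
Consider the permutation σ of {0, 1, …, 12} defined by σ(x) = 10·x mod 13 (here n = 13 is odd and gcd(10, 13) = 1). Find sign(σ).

+1

Trace 3: π^k(3) = [3, 4, 1, 10, 9, 12] for k=0..5.
Cycle lengths of π_10 on ℤ/13ℤ: [6, 6, 1]; 3 cycles in total.
13 − 3 = 10 transpositions; sign(π) = (−1)^10 = +1.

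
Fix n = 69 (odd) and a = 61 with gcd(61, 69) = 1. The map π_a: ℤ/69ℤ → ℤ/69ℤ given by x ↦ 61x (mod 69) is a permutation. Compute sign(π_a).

Orbit of 31 under x↦61x: [31, 28, 52, 67, 16, 10, 58]… (length divides ord_69(61)).
Cycle lengths of π_61 on ℤ/69ℤ: [22, 22, 22, 1, 1, 1]; 6 cycles in total.
n − c = 69 − 6 = 63; sign = (−1)^63 = -1.

-1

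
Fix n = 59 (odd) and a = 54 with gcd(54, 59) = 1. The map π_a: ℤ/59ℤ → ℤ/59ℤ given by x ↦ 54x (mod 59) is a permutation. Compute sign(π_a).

Orbit of 3 under x↦54x: [3, 44, 16, 38, 46, 6, 29]… (length divides ord_59(54)).
2 cycles of lengths [58, 1].
n − c = 59 − 2 = 57; sign = (−1)^57 = -1.
The Jacobi symbol (54|59) = -1 (Zolotarev) agrees.

-1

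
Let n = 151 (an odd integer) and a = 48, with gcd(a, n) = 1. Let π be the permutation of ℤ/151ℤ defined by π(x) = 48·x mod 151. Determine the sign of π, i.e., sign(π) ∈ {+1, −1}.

-1

Trace 6: π^k(6) = [6, 137, 83, 58, 66, 148, 7] for k=0..6.
Decompose π into cycles: lengths [150, 1] (2 cycles, including the fixed point 0).
sign(π) = (−1)^{n − #cycles} = (−1)^{151−2} = (−1)^149 = -1.
(48|151)_J = -1 (Zolotarev's lemma cross-check).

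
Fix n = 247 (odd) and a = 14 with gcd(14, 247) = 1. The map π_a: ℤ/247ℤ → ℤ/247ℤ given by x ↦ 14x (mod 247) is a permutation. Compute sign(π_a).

Start at x=157: 157 → 222 → 144 → 40 → 66 → 183 → 92 → … (one orbit).
26 cycles of lengths [18, 18, 18, 18, 18, 18, 18, 18, 18, 18, 18, 18, 18, 1, 1, 1, 1, 1, 1, 1, 1, 1, 1, 1, 1, 1].
n − c = 247 − 26 = 221; sign = (−1)^221 = -1.
Via Zolotarev, sign(π_{14}) = (14|247) = -1.

-1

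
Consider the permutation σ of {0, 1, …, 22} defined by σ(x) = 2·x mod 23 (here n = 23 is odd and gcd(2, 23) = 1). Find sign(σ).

Trace 16: π^k(16) = [16, 9, 18, 13, 3, 6, 12] for k=0..6.
3 cycles of lengths [11, 11, 1].
With 3 cycles on 23 points, sign = (−1)^{23−3} = +1.
The Jacobi symbol (2|23) = +1 (Zolotarev) agrees.

+1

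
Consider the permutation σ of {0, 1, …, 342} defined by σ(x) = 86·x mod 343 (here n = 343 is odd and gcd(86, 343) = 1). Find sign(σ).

Start at x=18: 18 → 176 → 44 → 11 → 260 → 65 → 102 → … (one orbit).
The orbit structure of x ↦ 86x mod 343: 7 orbits of sizes [147, 147, 21, 21, 3, 3, 1].
sign(π) = (−1)^{n − #cycles} = (−1)^{343−7} = (−1)^336 = +1.

+1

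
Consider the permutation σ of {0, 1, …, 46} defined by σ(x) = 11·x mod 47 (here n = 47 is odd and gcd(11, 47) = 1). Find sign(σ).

Trace 29: π^k(29) = [29, 37, 31, 12, 38, 42, 39] for k=0..6.
Cycle type of π: 46 + 1; total 2 cycles.
47 − 2 = 45 transpositions; sign(π) = (−1)^45 = -1.
Check: (11/47) = -1 by Zolotarev.

-1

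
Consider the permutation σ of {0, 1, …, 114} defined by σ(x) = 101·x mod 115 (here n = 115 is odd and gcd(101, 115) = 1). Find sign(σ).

Trace 81: π^k(81) = [81, 16, 6, 31, 26, 96, 36] for k=0..6.
Cycle type of π: 11×10 + 1×5; total 15 cycles.
n − c = 115 − 15 = 100; sign = (−1)^100 = +1.

+1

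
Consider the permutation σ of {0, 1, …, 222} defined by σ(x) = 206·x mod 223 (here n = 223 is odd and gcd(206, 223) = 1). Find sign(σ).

Trace 195: π^k(195) = [195, 30, 159, 196, 13, 2, 189] for k=0..6.
Cycle type of π: 74×3 + 1; total 4 cycles.
4 cycles on 223: each ℓ→(−1)^(ℓ−1), product (−1)^219 = -1.

-1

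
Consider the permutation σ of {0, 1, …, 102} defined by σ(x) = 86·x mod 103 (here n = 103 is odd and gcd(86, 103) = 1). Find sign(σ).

Orbit of 16 under x↦86x: [16, 37, 92, 84, 14, 71, 29]… (length divides ord_103(86)).
2 cycles of lengths [102, 1].
2 cycles on 103: each ℓ→(−1)^(ℓ−1), product (−1)^101 = -1.
The Jacobi symbol (86|103) = -1 (Zolotarev) agrees.

-1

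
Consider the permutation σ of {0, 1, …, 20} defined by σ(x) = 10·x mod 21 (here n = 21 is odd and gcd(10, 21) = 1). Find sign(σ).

-1

Trace 19: π^k(19) = [19, 1, 10, 16, 13, 4] for k=0..5.
The orbit structure of x ↦ 10x mod 21: 6 orbits of sizes [6, 6, 6, 1, 1, 1].
n − c = 21 − 6 = 15; sign = (−1)^15 = -1.
Via Zolotarev, sign(π_{10}) = (10|21) = -1.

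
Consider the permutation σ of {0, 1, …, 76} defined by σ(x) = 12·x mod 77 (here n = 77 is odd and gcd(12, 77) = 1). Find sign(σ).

-1

Orbit of 1 under x↦12x: [1, 12, 67, 34, 23, 45]… (length divides ord_77(12)).
22 cycles of lengths [6, 6, 6, 6, 6, 6, 6, 6, 6, 6, 6, 1, 1, 1, 1, 1, 1, 1, 1, 1, 1, 1].
Σ(ℓ_i−1) = 77−22 = 55; sign = (−1)^55 = -1.
(12|77)_J = -1 (Zolotarev's lemma cross-check).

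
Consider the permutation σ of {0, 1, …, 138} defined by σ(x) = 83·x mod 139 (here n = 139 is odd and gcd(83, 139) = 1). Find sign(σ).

Start at x=42: 42 → 11 → 79 → 24 → 46 → 65 → 113 → … (one orbit).
π_83 has 3 disjoint cycles with lengths [69, 69, 1] on {0,…,138}.
139 − 3 = 136 transpositions; sign(π) = (−1)^136 = +1.

+1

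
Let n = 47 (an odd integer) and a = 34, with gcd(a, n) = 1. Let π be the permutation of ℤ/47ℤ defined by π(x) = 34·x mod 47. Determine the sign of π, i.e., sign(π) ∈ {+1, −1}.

Trace 17: π^k(17) = [17, 14, 6, 16, 27, 25, 4] for k=0..6.
3 cycles of lengths [23, 23, 1].
With 3 cycles on 47 points, sign = (−1)^{47−3} = +1.

+1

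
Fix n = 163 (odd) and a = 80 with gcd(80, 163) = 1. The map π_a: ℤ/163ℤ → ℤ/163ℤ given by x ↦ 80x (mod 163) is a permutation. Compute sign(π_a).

Orbit of 9 under x↦80x: [9, 68, 61, 153, 15, 59, 156]… (length divides ord_163(80)).
The orbit structure of x ↦ 80x mod 163: 2 orbits of sizes [162, 1].
With 2 cycles on 163 points, sign = (−1)^{163−2} = -1.
Check: (80/163) = -1 by Zolotarev.

-1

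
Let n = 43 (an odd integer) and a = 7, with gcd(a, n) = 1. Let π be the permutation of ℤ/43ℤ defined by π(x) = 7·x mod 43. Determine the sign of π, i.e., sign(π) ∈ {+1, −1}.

-1

Orbit of 36 under x↦7x: [36, 37, 1, 7, 6, 42]… (length divides ord_43(7)).
π_7 has 8 disjoint cycles with lengths [6, 6, 6, 6, 6, 6, 6, 1] on {0,…,42}.
With 8 cycles on 43 points, sign = (−1)^{43−8} = -1.
Via Zolotarev, sign(π_{7}) = (7|43) = -1.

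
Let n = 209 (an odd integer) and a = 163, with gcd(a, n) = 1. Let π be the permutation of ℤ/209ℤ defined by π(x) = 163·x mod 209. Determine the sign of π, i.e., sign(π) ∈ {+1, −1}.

Orbit of 1 under x↦163x: [1, 163, 26, 58, 49, 45, 20]… (length divides ord_209(163)).
Cycle lengths of π_163 on ℤ/209ℤ: [15, 15, 15, 15, 15, 15, 15, 15, 15, 15, 15, 15, 5, 5, 3, 3, 3, 3, 3, 3, 1]; 21 cycles in total.
n − c = 209 − 21 = 188; sign = (−1)^188 = +1.
Via Zolotarev, sign(π_{163}) = (163|209) = +1.

+1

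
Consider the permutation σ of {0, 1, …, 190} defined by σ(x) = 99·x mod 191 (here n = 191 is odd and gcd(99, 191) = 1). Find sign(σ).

Start at x=148: 148 → 136 → 94 → 138 → 101 → 67 → 139 → … (one orbit).
Decompose π into cycles: lengths [190, 1] (2 cycles, including the fixed point 0).
2 cycles on 191: each ℓ→(−1)^(ℓ−1), product (−1)^189 = -1.

-1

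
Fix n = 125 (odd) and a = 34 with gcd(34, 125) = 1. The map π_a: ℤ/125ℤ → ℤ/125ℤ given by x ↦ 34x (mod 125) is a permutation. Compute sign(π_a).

+1

Orbit of 34 under x↦34x: [34, 31, 54, 86, 49, 41, 19]… (length divides ord_125(34)).
π_34 has 7 disjoint cycles with lengths [50, 50, 10, 10, 2, 2, 1] on {0,…,124}.
Σ(ℓ_i−1) = 125−7 = 118; sign = (−1)^118 = +1.
Check: (34/125) = +1 by Zolotarev.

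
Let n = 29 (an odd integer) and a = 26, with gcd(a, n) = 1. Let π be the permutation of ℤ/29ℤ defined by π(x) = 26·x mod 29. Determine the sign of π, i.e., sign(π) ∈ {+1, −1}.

-1

Start at x=5: 5 → 14 → 16 → 10 → 28 → 3 → 20 → … (one orbit).
The orbit structure of x ↦ 26x mod 29: 2 orbits of sizes [28, 1].
sign(π) = (−1)^{n − #cycles} = (−1)^{29−2} = (−1)^27 = -1.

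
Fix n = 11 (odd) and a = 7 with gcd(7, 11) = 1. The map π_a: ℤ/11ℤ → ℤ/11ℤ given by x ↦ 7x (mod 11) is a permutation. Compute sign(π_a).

-1

Trace 3: π^k(3) = [3, 10, 4, 6, 9, 8, 1] for k=0..6.
Decompose π into cycles: lengths [10, 1] (2 cycles, including the fixed point 0).
11 − 2 = 9 transpositions; sign(π) = (−1)^9 = -1.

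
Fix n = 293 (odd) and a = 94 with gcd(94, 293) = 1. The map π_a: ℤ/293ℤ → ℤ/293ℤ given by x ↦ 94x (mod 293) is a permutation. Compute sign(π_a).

Orbit of 84 under x↦94x: [84, 278, 55, 189, 186, 197, 59]… (length divides ord_293(94)).
The orbit structure of x ↦ 94x mod 293: 5 orbits of sizes [73, 73, 73, 73, 1].
With 5 cycles on 293 points, sign = (−1)^{293−5} = +1.
The Jacobi symbol (94|293) = +1 (Zolotarev) agrees.

+1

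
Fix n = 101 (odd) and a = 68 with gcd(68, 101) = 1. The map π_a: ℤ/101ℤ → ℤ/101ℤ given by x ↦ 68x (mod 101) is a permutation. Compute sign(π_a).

Trace 31: π^k(31) = [31, 88, 25, 84, 56, 71, 81] for k=0..6.
5 cycles of lengths [25, 25, 25, 25, 1].
5 cycles on 101: each ℓ→(−1)^(ℓ−1), product (−1)^96 = +1.
(68|101)_J = +1 (Zolotarev's lemma cross-check).

+1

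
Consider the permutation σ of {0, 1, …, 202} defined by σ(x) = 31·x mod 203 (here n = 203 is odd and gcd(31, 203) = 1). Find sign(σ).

+1

Trace 76: π^k(76) = [76, 123, 159, 57, 143, 170, 195] for k=0..6.
Cycle lengths of π_31 on ℤ/203ℤ: [84, 84, 28, 6, 1]; 5 cycles in total.
n − c = 203 − 5 = 198; sign = (−1)^198 = +1.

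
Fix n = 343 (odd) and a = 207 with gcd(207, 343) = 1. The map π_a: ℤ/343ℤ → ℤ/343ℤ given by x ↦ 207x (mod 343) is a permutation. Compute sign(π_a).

+1

Orbit of 109 under x↦207x: [109, 268, 253, 235, 282, 64, 214]… (length divides ord_343(207)).
Cycle lengths of π_207 on ℤ/343ℤ: [147, 147, 21, 21, 3, 3, 1]; 7 cycles in total.
With 7 cycles on 343 points, sign = (−1)^{343−7} = +1.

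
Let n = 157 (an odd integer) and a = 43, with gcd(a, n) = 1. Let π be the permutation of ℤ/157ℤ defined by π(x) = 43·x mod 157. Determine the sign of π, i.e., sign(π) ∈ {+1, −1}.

-1

Orbit of 81 under x↦43x: [81, 29, 148, 84, 1, 43, 122]… (length divides ord_157(43)).
Cycle lengths of π_43 on ℤ/157ℤ: [156, 1]; 2 cycles in total.
Σ(ℓ_i−1) = 157−2 = 155; sign = (−1)^155 = -1.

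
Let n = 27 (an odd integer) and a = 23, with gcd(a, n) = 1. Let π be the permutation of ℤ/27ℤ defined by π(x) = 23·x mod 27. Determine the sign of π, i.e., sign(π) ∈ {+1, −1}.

Orbit of 2 under x↦23x: [2, 19, 5, 7, 26, 4, 11]… (length divides ord_27(23)).
The orbit structure of x ↦ 23x mod 27: 4 orbits of sizes [18, 6, 2, 1].
sign(π) = (−1)^{n − #cycles} = (−1)^{27−4} = (−1)^23 = -1.
Via Zolotarev, sign(π_{23}) = (23|27) = -1.

-1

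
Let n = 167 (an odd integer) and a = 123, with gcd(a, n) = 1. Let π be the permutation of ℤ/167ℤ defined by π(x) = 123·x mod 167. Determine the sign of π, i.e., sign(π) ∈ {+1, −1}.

Start at x=158: 158 → 62 → 111 → 126 → 134 → 116 → 73 → … (one orbit).
Cycle type of π: 166 + 1; total 2 cycles.
2 cycles on 167: each ℓ→(−1)^(ℓ−1), product (−1)^165 = -1.

-1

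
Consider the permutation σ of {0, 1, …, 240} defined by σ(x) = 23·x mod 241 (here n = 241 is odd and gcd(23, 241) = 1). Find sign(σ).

-1

Trace 102: π^k(102) = [102, 177, 215, 125, 224, 91, 165] for k=0..6.
Cycle type of π: 80×3 + 1; total 4 cycles.
n − c = 241 − 4 = 237; sign = (−1)^237 = -1.
Check: (23/241) = -1 by Zolotarev.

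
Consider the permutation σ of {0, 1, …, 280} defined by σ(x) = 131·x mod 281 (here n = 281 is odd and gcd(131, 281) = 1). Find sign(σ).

-1

Start at x=168: 168 → 90 → 269 → 114 → 41 → 32 → 258 → … (one orbit).
Cycle lengths of π_131 on ℤ/281ℤ: [280, 1]; 2 cycles in total.
Σ(ℓ_i−1) = 281−2 = 279; sign = (−1)^279 = -1.
(131|281)_J = -1 (Zolotarev's lemma cross-check).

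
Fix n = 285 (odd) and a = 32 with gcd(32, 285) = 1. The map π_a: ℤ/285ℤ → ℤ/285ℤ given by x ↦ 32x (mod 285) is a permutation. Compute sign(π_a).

-1

Trace 229: π^k(229) = [229, 203, 226, 107, 4, 128, 106] for k=0..6.
π_32 has 14 disjoint cycles with lengths [36, 36, 36, 36, 36, 36, 18, 18, 18, 4, 4, 4, 2, 1] on {0,…,284}.
14 cycles on 285: each ℓ→(−1)^(ℓ−1), product (−1)^271 = -1.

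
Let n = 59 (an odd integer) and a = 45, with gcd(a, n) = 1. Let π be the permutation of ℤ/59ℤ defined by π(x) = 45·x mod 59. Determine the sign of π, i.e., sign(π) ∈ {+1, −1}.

+1

Start at x=9: 9 → 51 → 53 → 25 → 4 → 3 → 17 → … (one orbit).
The orbit structure of x ↦ 45x mod 59: 3 orbits of sizes [29, 29, 1].
sign(π) = (−1)^{n − #cycles} = (−1)^{59−3} = (−1)^56 = +1.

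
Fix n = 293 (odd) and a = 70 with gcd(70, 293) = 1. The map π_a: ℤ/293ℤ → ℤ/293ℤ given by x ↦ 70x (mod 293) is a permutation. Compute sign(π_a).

-1

Start at x=28: 28 → 202 → 76 → 46 → 290 → 83 → 243 → … (one orbit).
π_70 has 2 disjoint cycles with lengths [292, 1] on {0,…,292}.
With 2 cycles on 293 points, sign = (−1)^{293−2} = -1.
Check: (70/293) = -1 by Zolotarev.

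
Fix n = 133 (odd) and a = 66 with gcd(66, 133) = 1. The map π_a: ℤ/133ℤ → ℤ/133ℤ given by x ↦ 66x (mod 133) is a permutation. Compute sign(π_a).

Orbit of 93 under x↦66x: [93, 20, 123, 5, 64, 101, 16]… (length divides ord_133(66)).
The orbit structure of x ↦ 66x mod 133: 10 orbits of sizes [18, 18, 18, 18, 18, 18, 9, 9, 6, 1].
133 − 10 = 123 transpositions; sign(π) = (−1)^123 = -1.
(66|133)_J = -1 (Zolotarev's lemma cross-check).

-1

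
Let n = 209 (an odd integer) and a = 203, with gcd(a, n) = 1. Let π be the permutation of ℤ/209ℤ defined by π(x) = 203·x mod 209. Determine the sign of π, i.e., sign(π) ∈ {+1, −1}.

-1

Start at x=26: 26 → 53 → 100 → 27 → 47 → 136 → 20 → … (one orbit).
Decompose π into cycles: lengths [90, 90, 18, 5, 5, 1] (6 cycles, including the fixed point 0).
6 cycles on 209: each ℓ→(−1)^(ℓ−1), product (−1)^203 = -1.
The Jacobi symbol (203|209) = -1 (Zolotarev) agrees.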